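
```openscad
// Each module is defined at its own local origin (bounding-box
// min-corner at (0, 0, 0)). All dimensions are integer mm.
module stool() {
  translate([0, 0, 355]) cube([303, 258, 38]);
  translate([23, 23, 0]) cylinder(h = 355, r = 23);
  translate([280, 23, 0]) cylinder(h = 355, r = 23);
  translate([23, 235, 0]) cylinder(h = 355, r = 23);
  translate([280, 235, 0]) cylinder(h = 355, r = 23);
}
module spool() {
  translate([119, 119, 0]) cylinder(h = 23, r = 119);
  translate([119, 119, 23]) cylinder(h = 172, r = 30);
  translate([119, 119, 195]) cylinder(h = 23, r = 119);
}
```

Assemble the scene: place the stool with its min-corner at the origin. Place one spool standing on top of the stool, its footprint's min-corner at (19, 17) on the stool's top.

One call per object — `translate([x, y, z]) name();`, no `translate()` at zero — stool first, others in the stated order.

stool();
translate([19, 17, 393]) spool();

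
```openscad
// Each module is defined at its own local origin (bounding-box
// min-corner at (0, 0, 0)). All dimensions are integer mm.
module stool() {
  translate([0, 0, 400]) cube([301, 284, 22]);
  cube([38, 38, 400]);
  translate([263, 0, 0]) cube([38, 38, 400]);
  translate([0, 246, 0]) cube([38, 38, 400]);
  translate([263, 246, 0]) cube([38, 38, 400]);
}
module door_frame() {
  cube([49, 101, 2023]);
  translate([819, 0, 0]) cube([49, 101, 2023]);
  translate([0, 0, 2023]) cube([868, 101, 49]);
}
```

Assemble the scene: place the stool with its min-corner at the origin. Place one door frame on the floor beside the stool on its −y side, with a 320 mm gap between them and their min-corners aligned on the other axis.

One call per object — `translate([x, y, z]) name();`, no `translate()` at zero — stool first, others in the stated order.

stool();
translate([0, -421, 0]) door_frame();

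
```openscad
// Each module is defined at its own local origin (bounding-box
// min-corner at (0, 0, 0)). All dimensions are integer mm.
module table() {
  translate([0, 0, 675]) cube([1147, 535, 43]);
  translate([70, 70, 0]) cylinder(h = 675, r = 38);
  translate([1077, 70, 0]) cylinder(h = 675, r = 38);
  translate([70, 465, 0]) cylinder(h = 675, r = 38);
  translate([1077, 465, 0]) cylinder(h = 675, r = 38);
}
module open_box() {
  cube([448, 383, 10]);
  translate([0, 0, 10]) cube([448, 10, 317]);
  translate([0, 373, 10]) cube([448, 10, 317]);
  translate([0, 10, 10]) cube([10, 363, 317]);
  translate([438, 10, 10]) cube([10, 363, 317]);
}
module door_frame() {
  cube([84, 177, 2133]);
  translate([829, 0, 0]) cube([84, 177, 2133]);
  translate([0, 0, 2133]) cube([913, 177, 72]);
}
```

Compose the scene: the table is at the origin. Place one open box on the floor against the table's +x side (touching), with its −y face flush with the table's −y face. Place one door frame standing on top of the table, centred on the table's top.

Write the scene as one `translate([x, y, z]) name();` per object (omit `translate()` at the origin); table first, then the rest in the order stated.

table();
translate([1147, 0, 0]) open_box();
translate([117, 179, 718]) door_frame();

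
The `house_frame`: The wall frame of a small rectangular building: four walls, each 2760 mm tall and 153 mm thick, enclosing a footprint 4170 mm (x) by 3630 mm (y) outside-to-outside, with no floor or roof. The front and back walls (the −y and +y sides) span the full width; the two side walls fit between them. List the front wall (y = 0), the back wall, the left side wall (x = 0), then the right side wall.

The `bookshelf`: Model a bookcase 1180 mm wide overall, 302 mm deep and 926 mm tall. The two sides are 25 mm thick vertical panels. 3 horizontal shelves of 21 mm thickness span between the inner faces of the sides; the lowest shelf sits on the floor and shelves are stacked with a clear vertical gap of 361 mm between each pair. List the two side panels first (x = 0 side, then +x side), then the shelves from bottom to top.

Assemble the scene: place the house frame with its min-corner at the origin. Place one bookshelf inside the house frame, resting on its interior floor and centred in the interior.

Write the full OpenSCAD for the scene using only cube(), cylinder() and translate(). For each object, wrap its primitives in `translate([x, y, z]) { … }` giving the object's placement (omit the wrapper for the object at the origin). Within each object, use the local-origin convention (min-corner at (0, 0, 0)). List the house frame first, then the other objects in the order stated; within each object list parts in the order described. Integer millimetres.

cube([4170, 153, 2760]);
translate([0, 3477, 0]) cube([4170, 153, 2760]);
translate([0, 153, 0]) cube([153, 3324, 2760]);
translate([4017, 153, 0]) cube([153, 3324, 2760]);
translate([1495, 1664, 0]) {
  cube([25, 302, 926]);
  translate([1155, 0, 0]) cube([25, 302, 926]);
  translate([25, 0, 0]) cube([1130, 302, 21]);
  translate([25, 0, 382]) cube([1130, 302, 21]);
  translate([25, 0, 764]) cube([1130, 302, 21]);
}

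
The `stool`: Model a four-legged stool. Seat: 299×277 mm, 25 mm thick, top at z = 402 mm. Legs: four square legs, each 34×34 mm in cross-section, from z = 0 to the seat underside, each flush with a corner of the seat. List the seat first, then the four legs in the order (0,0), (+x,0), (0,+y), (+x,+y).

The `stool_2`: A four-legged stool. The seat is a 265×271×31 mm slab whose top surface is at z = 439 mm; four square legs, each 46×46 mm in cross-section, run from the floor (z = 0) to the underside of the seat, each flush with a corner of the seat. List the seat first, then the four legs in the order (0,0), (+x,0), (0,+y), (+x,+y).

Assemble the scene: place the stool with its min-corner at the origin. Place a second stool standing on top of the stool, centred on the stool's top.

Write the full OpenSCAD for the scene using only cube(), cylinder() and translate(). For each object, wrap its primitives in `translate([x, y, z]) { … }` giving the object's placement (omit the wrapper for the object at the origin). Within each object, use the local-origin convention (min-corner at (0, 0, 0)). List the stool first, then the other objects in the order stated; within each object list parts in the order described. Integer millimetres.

translate([0, 0, 377]) cube([299, 277, 25]);
cube([34, 34, 377]);
translate([265, 0, 0]) cube([34, 34, 377]);
translate([0, 243, 0]) cube([34, 34, 377]);
translate([265, 243, 0]) cube([34, 34, 377]);
translate([17, 3, 402]) {
  translate([0, 0, 408]) cube([265, 271, 31]);
  cube([46, 46, 408]);
  translate([219, 0, 0]) cube([46, 46, 408]);
  translate([0, 225, 0]) cube([46, 46, 408]);
  translate([219, 225, 0]) cube([46, 46, 408]);
}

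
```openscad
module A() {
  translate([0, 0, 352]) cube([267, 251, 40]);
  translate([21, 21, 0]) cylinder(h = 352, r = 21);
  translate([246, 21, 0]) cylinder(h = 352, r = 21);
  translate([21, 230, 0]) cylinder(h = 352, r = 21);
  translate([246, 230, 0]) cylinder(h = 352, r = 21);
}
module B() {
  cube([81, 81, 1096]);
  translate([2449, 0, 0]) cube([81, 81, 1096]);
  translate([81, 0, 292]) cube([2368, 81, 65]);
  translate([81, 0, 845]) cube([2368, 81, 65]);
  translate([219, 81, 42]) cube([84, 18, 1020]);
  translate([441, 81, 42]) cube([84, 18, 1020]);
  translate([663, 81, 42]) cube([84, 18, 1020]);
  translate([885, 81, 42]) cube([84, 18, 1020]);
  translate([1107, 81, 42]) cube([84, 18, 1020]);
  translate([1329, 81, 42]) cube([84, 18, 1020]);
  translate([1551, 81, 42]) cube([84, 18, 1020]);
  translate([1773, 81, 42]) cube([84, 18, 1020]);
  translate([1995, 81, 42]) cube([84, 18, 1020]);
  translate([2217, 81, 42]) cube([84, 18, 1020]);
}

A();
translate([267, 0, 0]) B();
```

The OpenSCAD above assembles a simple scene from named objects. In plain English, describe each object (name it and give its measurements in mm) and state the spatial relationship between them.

A is a simple wooden stool: a rectangular seat 267 mm (x) by 251 mm (y), 40 mm thick, top face at z = 392 mm, on four round legs, each 42 mm in diameter. The legs rest on z = 0, each leg's axis is inset half a diameter from the nearest pair of seat edges (so the leg's bounding box is flush with the corner).

B is a fence section. Two 81×81 mm posts, 1096 mm tall, stand on the floor with a clear span of 2368 mm between their inner faces. Two horizontal rails of 81×65 mm section span the gap between the posts with their undersides at z = 292 mm and z = 845 mm, flush with the posts' −y face. 10 pickets, each 84 mm wide, 18 mm thick and 1020 mm tall, are fixed to the +y face of the rails with their bottoms at z = 42 mm, evenly spaced across the span with equal gaps (rounded down to the nearest mm) at the −x end and between each pair — any rounding remainder accumulates at the +x end.

The fence section is against the stool's +x side, with their −y faces flush.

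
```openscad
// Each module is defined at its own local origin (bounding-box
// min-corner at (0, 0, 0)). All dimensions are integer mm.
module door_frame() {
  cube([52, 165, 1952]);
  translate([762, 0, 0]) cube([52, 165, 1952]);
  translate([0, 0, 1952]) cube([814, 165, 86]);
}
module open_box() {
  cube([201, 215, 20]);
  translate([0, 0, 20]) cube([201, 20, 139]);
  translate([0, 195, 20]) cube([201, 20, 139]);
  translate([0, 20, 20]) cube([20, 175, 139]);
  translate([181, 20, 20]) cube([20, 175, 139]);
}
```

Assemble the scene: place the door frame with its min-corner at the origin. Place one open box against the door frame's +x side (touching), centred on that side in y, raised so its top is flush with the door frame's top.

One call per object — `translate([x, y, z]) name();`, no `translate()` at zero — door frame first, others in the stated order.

door_frame();
translate([814, -25, 1879]) open_box();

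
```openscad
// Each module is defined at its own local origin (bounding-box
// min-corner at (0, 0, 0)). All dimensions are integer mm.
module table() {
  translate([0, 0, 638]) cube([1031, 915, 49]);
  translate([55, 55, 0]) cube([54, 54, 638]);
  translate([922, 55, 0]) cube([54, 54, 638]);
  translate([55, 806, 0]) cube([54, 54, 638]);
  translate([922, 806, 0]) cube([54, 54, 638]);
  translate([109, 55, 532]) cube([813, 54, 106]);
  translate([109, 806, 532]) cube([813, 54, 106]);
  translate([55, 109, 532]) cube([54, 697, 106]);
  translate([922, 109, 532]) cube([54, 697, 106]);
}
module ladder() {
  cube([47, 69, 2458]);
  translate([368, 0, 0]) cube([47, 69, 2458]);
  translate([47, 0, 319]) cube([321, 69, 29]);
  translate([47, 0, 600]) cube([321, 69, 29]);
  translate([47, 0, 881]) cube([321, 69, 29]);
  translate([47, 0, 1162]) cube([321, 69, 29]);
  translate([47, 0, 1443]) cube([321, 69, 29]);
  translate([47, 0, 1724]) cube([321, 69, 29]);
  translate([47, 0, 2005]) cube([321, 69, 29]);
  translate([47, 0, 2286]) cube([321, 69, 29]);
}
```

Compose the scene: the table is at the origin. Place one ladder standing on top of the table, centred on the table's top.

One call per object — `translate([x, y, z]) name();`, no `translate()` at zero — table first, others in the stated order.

table();
translate([308, 423, 687]) ladder();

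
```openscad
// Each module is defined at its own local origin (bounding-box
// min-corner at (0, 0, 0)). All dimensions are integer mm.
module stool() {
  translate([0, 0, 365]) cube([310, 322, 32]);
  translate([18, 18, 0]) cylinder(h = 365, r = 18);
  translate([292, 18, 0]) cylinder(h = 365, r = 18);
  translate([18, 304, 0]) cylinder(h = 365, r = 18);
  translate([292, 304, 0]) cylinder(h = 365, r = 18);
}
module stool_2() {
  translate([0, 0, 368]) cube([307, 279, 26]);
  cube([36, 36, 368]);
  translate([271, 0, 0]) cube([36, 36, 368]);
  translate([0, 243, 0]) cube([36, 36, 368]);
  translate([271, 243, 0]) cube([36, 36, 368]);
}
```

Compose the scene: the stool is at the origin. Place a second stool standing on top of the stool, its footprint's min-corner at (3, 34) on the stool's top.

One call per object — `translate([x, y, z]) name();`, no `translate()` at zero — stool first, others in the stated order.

stool();
translate([3, 34, 397]) stool_2();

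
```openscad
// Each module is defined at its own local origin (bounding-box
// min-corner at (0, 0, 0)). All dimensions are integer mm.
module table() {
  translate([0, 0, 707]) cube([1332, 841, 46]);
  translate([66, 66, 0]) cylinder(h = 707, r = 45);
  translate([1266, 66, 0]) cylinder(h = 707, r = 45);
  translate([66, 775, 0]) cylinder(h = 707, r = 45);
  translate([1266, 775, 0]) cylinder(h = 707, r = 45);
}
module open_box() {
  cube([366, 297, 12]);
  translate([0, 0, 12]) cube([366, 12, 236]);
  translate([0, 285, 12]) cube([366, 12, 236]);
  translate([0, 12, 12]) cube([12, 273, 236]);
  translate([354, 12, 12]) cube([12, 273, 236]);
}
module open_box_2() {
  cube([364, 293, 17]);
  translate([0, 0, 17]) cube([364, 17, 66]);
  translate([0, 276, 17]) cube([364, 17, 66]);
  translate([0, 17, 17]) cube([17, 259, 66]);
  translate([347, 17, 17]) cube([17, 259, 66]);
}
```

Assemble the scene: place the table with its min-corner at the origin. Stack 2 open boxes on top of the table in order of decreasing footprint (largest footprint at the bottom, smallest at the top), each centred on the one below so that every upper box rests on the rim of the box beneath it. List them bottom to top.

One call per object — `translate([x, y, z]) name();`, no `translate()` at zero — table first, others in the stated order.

table();
translate([483, 272, 753]) open_box();
translate([484, 274, 1001]) open_box_2();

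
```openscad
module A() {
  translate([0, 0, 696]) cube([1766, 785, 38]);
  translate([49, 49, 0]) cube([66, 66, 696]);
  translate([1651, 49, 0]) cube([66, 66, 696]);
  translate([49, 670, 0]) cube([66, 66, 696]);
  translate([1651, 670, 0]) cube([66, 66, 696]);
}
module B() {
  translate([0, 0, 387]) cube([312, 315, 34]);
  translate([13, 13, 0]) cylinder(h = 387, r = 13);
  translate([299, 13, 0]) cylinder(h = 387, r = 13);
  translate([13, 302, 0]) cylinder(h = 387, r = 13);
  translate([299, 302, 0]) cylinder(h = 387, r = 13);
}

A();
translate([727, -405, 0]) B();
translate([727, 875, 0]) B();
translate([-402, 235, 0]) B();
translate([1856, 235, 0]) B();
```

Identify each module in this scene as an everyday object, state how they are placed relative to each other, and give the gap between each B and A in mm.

Each stool's nearest face is 90 mm from the table's bounding box.

A is a table. B is a stool. Four stools sit around the table at the −y, +y, −x, +x sides. The gap between each stool and the table is 90 mm.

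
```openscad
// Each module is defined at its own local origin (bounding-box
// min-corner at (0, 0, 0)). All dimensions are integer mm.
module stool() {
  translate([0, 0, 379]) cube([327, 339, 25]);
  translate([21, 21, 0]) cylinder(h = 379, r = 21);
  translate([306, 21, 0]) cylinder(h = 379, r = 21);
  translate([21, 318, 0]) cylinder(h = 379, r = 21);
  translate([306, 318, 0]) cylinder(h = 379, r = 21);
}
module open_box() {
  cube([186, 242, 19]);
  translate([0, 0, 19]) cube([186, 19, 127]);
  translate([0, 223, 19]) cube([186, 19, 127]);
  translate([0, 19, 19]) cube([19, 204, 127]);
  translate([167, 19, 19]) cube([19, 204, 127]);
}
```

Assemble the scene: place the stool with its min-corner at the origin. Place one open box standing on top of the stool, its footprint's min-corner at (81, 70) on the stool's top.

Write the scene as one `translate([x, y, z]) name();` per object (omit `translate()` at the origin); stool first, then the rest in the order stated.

stool();
translate([81, 70, 404]) open_box();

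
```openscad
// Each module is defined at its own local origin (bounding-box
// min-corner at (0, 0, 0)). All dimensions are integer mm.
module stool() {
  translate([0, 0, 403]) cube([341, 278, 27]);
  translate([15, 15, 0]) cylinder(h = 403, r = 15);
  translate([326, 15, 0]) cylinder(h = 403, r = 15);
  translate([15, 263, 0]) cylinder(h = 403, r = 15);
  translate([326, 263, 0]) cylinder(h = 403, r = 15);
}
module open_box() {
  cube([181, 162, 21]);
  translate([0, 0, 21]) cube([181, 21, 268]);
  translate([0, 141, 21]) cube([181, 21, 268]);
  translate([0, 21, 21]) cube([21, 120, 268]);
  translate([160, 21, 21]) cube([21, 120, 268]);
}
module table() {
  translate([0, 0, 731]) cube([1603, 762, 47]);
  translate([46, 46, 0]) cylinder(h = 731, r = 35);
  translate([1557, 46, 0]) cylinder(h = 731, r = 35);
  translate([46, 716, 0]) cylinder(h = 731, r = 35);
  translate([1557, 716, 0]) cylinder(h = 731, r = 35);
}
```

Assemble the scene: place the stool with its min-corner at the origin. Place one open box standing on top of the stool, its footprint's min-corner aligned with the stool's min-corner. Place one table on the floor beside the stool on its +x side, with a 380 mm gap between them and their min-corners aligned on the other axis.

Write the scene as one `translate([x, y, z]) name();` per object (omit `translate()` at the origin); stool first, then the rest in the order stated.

stool();
translate([0, 0, 430]) open_box();
translate([721, 0, 0]) table();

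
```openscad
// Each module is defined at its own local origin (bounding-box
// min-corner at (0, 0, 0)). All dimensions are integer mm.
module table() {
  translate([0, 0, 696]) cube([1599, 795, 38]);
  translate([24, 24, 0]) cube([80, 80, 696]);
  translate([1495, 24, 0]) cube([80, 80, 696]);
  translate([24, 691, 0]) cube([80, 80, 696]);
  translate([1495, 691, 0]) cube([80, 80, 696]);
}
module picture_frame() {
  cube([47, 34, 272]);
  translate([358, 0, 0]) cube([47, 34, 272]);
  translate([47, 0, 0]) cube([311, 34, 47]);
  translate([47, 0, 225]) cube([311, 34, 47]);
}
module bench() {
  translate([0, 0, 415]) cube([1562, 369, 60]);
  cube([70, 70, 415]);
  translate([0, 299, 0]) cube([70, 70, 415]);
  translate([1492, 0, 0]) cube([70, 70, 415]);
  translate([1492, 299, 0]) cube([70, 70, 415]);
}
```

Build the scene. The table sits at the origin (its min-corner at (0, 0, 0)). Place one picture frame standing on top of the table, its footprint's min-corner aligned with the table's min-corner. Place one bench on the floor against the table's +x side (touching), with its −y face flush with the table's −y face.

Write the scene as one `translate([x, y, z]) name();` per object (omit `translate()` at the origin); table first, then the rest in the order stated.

table();
translate([0, 0, 734]) picture_frame();
translate([1599, 0, 0]) bench();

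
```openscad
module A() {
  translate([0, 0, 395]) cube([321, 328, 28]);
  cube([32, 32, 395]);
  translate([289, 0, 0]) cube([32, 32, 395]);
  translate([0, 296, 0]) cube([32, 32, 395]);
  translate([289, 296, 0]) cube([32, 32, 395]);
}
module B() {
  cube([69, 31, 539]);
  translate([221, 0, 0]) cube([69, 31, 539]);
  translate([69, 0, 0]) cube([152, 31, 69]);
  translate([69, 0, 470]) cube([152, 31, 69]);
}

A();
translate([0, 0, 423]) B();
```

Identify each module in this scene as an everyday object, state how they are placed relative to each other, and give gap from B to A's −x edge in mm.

The picture frame's min-x is at 0; the stool's min-x is 0; gap = 0 mm.

A is a stool. B is a picture frame. The picture frame is on top of the stool. The gap from the picture frame to the stool's −x edge is 0 mm.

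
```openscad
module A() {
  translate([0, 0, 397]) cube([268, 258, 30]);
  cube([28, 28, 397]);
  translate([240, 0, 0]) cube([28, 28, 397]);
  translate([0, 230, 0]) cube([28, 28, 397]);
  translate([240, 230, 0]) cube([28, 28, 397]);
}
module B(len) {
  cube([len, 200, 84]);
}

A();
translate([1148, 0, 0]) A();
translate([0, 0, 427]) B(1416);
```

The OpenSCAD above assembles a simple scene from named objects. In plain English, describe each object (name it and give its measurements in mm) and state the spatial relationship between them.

A is a four-legged stool. The seat is 268×258 mm, 30 mm thick, top at z = 427 mm. It stands on four square legs, each 28×28 mm in cross-section, from z = 0 to the seat underside, each flush with a corner of the seat.

B is a rectangular beam 1416 mm long (x), 200 mm deep (y), 84 mm thick (z).

The beam spans the tops of two stools placed 880 mm apart, resting at z = 427 mm.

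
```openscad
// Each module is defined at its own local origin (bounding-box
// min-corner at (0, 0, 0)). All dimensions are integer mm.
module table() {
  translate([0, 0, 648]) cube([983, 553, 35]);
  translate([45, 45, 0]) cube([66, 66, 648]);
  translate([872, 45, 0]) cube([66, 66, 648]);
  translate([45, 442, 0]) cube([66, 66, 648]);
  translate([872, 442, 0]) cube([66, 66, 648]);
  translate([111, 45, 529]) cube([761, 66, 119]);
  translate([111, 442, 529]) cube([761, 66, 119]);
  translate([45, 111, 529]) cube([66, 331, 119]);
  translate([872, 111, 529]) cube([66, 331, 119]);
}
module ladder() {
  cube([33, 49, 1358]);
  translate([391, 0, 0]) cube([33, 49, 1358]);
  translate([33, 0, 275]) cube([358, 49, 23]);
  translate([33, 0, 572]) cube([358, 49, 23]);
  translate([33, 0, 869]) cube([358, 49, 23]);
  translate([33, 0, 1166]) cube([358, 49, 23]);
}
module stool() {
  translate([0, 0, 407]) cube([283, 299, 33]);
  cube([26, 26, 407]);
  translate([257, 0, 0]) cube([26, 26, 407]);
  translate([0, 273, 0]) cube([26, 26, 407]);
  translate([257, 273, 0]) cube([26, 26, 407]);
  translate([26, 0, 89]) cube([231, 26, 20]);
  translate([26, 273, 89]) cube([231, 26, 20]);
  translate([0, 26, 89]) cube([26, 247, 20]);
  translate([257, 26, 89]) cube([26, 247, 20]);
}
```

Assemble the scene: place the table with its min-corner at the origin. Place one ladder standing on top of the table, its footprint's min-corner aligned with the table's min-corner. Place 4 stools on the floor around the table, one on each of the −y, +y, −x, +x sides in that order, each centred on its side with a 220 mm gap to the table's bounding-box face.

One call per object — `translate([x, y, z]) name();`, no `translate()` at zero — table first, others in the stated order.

table();
translate([0, 0, 683]) ladder();
translate([350, -519, 0]) stool();
translate([350, 773, 0]) stool();
translate([-503, 127, 0]) stool();
translate([1203, 127, 0]) stool();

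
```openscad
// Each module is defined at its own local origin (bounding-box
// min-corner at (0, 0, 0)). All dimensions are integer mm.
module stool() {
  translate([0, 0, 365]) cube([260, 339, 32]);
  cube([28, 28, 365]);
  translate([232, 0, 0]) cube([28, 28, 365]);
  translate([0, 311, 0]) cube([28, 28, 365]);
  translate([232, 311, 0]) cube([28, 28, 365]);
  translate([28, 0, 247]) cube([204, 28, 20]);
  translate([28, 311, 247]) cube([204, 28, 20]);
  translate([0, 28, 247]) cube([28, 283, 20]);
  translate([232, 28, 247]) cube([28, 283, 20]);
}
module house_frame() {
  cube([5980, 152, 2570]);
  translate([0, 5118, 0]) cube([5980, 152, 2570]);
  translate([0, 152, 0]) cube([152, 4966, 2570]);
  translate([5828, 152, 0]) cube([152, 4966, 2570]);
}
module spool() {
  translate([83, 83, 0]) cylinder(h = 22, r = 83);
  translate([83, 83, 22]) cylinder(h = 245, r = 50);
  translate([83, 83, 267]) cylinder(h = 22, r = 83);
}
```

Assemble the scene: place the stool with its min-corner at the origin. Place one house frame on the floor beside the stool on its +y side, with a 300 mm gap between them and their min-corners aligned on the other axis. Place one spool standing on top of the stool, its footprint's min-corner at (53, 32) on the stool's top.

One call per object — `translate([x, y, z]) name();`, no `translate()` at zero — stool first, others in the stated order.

stool();
translate([0, 639, 0]) house_frame();
translate([53, 32, 397]) spool();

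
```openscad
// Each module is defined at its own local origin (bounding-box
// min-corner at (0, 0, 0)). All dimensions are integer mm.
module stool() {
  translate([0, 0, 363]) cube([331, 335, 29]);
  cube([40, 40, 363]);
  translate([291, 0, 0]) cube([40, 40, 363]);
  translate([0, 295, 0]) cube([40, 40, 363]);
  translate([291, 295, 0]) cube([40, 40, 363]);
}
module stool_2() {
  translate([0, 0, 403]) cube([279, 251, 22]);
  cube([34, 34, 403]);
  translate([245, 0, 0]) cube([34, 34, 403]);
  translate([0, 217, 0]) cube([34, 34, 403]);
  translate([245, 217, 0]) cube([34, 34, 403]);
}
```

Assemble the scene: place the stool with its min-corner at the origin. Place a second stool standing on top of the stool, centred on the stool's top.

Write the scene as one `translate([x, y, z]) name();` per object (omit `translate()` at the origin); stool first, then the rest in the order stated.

stool();
translate([26, 42, 392]) stool_2();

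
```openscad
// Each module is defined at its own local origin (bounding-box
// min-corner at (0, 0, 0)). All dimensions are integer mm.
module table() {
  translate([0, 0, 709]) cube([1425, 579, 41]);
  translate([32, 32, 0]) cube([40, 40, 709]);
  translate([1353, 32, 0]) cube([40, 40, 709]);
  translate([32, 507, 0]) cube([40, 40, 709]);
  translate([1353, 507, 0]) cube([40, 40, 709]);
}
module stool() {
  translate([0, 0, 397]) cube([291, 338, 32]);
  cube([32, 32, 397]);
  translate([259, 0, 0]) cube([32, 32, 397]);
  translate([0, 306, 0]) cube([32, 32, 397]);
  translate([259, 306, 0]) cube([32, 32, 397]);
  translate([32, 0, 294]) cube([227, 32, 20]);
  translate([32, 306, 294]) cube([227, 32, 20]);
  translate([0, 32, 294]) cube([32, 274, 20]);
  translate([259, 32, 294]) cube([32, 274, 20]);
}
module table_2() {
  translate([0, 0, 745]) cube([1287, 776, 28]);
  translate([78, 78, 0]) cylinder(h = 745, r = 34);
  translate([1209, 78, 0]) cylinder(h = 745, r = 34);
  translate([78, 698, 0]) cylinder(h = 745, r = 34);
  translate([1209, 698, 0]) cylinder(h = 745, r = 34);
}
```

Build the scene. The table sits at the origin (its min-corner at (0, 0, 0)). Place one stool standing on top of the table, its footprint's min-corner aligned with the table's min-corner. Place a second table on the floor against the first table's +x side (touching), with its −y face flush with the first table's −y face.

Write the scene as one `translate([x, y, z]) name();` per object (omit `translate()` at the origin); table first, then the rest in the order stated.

table();
translate([0, 0, 750]) stool();
translate([1425, 0, 0]) table_2();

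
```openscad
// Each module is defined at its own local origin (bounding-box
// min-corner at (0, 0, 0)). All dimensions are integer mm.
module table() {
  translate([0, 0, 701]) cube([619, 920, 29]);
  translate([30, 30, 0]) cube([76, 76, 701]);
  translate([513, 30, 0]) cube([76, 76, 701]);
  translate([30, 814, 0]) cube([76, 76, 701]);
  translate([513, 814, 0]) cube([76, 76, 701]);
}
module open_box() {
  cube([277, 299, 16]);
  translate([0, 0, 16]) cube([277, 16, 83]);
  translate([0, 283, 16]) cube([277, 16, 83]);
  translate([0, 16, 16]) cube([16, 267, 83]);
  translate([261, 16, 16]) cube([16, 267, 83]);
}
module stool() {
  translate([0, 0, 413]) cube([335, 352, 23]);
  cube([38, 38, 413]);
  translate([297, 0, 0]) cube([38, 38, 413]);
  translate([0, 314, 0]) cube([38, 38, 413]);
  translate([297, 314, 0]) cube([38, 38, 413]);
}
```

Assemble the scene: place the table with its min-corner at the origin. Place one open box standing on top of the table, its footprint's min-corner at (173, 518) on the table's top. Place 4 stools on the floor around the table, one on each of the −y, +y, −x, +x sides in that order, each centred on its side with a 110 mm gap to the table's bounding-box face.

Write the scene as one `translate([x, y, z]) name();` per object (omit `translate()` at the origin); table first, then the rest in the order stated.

table();
translate([173, 518, 730]) open_box();
translate([142, -462, 0]) stool();
translate([142, 1030, 0]) stool();
translate([-445, 284, 0]) stool();
translate([729, 284, 0]) stool();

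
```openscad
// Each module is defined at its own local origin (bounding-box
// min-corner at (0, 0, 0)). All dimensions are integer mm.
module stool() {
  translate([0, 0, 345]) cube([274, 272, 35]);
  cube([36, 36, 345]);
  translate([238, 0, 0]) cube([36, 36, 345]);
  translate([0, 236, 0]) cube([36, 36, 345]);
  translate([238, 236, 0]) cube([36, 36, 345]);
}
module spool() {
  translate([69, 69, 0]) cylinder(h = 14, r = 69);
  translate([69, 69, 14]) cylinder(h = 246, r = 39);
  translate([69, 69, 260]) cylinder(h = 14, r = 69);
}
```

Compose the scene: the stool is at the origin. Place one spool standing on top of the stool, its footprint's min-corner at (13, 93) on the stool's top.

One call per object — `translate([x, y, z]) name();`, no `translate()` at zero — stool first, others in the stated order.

stool();
translate([13, 93, 380]) spool();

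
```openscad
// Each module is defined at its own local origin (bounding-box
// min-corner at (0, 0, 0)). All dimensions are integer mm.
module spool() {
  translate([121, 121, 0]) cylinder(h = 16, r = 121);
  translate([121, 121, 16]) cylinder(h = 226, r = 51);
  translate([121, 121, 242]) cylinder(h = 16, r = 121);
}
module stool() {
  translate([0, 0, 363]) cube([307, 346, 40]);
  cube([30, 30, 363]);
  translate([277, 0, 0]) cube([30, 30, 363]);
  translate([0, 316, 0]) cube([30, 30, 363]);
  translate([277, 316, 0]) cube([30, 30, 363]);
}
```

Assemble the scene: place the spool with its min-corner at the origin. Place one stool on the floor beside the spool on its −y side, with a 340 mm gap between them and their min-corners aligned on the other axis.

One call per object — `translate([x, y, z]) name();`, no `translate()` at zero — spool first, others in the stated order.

spool();
translate([0, -686, 0]) stool();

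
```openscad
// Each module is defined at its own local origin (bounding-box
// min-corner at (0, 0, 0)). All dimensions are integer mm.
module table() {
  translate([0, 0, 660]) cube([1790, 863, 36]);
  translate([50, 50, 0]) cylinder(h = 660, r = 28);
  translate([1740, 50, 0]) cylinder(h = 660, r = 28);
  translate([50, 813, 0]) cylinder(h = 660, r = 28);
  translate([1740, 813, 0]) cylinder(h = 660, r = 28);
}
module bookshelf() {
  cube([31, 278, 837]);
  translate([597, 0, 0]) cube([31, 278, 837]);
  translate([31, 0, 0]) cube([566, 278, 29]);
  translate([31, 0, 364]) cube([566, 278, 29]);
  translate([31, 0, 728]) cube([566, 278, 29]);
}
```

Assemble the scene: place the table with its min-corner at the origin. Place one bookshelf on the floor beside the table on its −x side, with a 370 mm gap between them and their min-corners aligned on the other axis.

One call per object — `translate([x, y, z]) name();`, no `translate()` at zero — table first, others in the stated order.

table();
translate([-998, 0, 0]) bookshelf();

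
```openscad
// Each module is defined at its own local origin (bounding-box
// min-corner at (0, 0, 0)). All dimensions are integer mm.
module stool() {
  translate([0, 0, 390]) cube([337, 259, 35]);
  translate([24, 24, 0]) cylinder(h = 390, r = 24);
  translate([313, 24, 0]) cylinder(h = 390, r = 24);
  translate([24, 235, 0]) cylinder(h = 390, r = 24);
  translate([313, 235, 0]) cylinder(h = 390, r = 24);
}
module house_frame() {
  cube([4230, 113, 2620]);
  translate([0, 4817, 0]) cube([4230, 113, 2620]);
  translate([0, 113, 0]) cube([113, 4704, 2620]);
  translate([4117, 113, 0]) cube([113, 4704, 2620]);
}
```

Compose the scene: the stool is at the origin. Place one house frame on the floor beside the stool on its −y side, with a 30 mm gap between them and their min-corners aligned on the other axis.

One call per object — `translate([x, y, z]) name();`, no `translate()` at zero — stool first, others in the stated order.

stool();
translate([0, -4960, 0]) house_frame();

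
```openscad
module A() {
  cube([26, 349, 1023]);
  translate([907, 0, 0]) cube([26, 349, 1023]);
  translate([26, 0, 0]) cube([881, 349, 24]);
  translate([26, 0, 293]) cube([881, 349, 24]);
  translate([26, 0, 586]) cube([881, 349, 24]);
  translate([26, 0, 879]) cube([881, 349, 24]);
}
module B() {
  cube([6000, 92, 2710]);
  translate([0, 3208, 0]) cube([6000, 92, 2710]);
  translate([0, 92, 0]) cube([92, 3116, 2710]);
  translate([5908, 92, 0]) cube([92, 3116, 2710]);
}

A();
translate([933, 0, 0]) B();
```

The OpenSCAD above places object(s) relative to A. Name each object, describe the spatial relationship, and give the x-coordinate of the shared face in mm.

The bookshelf's +x face and the house frame's −x face are both at x = 933 mm.

A is a bookshelf. B is a house frame. The house frame is against the bookshelf's +x side, with their −y faces flush. The x-coordinate of the shared face is 933 mm.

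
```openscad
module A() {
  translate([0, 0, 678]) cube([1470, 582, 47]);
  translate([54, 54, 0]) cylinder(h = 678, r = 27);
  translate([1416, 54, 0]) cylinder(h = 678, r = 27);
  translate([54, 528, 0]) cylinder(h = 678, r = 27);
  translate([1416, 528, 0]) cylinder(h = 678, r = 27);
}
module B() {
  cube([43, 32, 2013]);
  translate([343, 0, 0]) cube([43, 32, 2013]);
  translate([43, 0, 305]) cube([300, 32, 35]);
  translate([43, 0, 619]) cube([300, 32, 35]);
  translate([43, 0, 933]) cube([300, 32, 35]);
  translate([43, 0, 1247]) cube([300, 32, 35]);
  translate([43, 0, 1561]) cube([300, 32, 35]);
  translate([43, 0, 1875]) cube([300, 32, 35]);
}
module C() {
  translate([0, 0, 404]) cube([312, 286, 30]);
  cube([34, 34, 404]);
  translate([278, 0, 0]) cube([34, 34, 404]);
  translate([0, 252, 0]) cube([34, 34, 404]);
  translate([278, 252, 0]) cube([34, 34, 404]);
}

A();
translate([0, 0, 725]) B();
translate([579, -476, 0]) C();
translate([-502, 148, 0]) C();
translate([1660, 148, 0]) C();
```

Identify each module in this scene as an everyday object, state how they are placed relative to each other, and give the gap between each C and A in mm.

Each stool's nearest face is 190 mm from the table's bounding box.

A is a table. B is a ladder. C is a stool. The ladder is on top of the table. Three stools sit around the table at the −y, −x, +x sides. The gap between each stool and the table is 190 mm.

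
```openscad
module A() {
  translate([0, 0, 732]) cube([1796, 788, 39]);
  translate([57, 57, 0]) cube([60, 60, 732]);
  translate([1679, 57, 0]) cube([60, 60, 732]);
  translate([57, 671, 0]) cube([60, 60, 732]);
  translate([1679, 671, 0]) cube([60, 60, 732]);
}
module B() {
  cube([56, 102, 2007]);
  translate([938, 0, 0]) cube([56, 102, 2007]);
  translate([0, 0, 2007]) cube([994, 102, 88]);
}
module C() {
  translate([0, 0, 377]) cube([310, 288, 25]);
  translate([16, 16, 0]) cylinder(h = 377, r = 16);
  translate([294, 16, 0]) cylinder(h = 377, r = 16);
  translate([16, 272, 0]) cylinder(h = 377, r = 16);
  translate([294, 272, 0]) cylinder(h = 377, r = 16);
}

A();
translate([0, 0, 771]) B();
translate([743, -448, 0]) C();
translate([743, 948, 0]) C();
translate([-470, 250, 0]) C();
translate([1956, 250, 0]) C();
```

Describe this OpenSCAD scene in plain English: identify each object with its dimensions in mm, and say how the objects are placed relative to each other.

A is a table with a 1796×788 mm rectangular top, 39 mm thick, top surface at z = 771 mm, supported by four 60×60 mm square legs, each inset 57 mm from the nearest pair of top edges, running from the floor.

B is a door frame. The clear opening is 882 mm wide and 2007 mm high. Two 56 mm wide jambs, 102 mm deep, stand either side of the opening from the floor to the top of the opening. A 88 mm thick head sits across the top of both jambs, spanning the full outside width of the frame.

C is a four-legged stool. The seat is 310×288 mm, 25 mm thick, top at z = 402 mm. It stands on four round legs, each 32 mm in diameter, from z = 0 to the seat underside, each leg's axis is inset half a diameter from the nearest pair of seat edges (so the leg's bounding box is flush with the corner).

The door frame is on top of the table. Four stools sit around the table at the −y, +y, −x, +x sides.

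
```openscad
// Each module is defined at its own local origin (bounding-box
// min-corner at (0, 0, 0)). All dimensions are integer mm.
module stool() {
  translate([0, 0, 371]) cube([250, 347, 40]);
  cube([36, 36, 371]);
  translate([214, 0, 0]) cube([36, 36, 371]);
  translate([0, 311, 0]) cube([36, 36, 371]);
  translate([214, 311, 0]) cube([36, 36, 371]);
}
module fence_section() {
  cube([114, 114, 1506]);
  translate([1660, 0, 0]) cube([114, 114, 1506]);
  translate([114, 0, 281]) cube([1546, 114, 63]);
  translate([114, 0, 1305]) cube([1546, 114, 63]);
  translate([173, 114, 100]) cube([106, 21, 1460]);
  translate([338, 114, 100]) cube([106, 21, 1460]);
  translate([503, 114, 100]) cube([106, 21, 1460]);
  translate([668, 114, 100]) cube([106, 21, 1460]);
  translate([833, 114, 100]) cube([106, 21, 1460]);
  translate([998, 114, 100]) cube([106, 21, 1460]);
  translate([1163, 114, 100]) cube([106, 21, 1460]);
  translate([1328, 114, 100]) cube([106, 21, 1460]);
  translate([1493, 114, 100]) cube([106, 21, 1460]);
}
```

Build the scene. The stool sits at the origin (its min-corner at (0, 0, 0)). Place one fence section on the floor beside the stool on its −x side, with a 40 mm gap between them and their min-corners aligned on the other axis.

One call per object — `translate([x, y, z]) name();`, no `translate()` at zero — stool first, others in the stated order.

stool();
translate([-1814, 0, 0]) fence_section();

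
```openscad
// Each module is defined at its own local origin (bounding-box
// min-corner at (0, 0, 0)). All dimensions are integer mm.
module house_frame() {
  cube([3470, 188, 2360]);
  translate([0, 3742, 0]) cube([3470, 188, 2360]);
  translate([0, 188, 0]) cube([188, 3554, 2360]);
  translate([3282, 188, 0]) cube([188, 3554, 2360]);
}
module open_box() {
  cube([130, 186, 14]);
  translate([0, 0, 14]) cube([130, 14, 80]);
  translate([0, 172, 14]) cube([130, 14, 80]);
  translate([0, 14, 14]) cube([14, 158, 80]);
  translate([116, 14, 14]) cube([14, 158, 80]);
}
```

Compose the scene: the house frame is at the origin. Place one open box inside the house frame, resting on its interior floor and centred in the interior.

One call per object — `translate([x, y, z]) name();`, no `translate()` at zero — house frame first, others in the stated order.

house_frame();
translate([1670, 1872, 0]) open_box();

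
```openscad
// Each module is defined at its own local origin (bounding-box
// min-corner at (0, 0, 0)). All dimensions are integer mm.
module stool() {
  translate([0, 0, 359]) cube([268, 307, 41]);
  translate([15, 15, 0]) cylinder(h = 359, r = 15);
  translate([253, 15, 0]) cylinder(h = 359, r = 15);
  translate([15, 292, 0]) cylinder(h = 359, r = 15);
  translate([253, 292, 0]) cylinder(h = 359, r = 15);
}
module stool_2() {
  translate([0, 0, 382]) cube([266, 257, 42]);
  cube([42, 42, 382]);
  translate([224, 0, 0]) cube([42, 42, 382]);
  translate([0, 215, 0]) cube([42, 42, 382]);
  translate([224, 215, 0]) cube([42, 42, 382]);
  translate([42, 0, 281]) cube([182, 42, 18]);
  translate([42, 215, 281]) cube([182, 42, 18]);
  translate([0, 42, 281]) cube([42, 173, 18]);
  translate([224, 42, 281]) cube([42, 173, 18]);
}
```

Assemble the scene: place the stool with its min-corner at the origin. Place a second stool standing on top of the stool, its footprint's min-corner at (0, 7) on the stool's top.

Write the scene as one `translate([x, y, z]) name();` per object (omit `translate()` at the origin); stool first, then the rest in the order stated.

stool();
translate([0, 7, 400]) stool_2();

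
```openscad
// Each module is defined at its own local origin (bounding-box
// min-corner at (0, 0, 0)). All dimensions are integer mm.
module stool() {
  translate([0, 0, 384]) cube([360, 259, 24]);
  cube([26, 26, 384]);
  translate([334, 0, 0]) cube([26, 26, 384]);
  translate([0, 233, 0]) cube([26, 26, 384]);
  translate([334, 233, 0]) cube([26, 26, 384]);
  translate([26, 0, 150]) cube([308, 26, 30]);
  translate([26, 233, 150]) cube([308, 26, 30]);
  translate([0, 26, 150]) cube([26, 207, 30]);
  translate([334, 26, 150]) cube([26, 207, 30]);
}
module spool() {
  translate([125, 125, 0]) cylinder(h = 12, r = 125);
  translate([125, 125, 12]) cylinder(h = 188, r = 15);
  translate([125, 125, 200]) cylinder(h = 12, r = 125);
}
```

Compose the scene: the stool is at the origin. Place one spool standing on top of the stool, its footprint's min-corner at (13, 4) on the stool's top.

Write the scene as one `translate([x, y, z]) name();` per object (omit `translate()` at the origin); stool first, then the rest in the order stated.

stool();
translate([13, 4, 408]) spool();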